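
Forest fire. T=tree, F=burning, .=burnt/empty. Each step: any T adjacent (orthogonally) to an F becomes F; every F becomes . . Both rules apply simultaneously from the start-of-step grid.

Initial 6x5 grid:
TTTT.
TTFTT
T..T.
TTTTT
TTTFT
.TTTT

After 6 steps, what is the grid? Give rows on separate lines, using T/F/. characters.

Step 1: 7 trees catch fire, 2 burn out
  TTFT.
  TF.FT
  T..T.
  TTTFT
  TTF.F
  .TTFT
Step 2: 10 trees catch fire, 7 burn out
  TF.F.
  F...F
  T..F.
  TTF.F
  TF...
  .TF.F
Step 3: 5 trees catch fire, 10 burn out
  F....
  .....
  F....
  TF...
  F....
  .F...
Step 4: 1 trees catch fire, 5 burn out
  .....
  .....
  .....
  F....
  .....
  .....
Step 5: 0 trees catch fire, 1 burn out
  .....
  .....
  .....
  .....
  .....
  .....
Step 6: 0 trees catch fire, 0 burn out
  .....
  .....
  .....
  .....
  .....
  .....

.....
.....
.....
.....
.....
.....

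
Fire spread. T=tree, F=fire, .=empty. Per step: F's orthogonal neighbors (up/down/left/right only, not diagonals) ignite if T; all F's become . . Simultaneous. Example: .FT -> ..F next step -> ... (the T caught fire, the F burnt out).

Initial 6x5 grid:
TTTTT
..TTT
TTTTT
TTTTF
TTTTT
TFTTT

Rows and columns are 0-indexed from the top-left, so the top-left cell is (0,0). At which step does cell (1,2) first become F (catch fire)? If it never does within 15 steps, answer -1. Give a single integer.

Step 1: cell (1,2)='T' (+6 fires, +2 burnt)
Step 2: cell (1,2)='T' (+9 fires, +6 burnt)
Step 3: cell (1,2)='T' (+5 fires, +9 burnt)
Step 4: cell (1,2)='F' (+3 fires, +5 burnt)
  -> target ignites at step 4
Step 5: cell (1,2)='.' (+1 fires, +3 burnt)
Step 6: cell (1,2)='.' (+1 fires, +1 burnt)
Step 7: cell (1,2)='.' (+1 fires, +1 burnt)
Step 8: cell (1,2)='.' (+0 fires, +1 burnt)
  fire out at step 8

4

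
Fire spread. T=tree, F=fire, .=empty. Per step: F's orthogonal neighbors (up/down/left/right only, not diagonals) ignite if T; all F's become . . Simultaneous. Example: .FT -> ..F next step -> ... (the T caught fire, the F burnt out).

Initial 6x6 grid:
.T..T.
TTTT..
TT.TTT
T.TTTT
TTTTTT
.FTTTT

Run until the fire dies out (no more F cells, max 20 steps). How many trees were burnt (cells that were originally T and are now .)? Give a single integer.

Step 1: +2 fires, +1 burnt (F count now 2)
Step 2: +3 fires, +2 burnt (F count now 3)
Step 3: +4 fires, +3 burnt (F count now 4)
Step 4: +4 fires, +4 burnt (F count now 4)
Step 5: +5 fires, +4 burnt (F count now 5)
Step 6: +4 fires, +5 burnt (F count now 4)
Step 7: +3 fires, +4 burnt (F count now 3)
Step 8: +0 fires, +3 burnt (F count now 0)
Fire out after step 8
Initially T: 26, now '.': 35
Total burnt (originally-T cells now '.'): 25

Answer: 25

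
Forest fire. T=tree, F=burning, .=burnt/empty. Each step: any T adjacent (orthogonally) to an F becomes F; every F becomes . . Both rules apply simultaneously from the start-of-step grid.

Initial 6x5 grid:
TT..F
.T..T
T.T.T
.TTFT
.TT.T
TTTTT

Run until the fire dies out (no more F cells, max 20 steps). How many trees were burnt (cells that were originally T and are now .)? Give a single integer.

Step 1: +3 fires, +2 burnt (F count now 3)
Step 2: +5 fires, +3 burnt (F count now 5)
Step 3: +3 fires, +5 burnt (F count now 3)
Step 4: +2 fires, +3 burnt (F count now 2)
Step 5: +1 fires, +2 burnt (F count now 1)
Step 6: +0 fires, +1 burnt (F count now 0)
Fire out after step 6
Initially T: 18, now '.': 26
Total burnt (originally-T cells now '.'): 14

Answer: 14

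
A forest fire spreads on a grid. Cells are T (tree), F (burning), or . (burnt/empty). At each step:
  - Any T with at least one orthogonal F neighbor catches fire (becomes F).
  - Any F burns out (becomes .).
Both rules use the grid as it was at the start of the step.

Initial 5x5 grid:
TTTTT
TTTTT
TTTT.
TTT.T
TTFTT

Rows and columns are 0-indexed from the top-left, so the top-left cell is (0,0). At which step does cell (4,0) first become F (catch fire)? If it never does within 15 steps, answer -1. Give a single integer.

Step 1: cell (4,0)='T' (+3 fires, +1 burnt)
Step 2: cell (4,0)='F' (+4 fires, +3 burnt)
  -> target ignites at step 2
Step 3: cell (4,0)='.' (+5 fires, +4 burnt)
Step 4: cell (4,0)='.' (+4 fires, +5 burnt)
Step 5: cell (4,0)='.' (+4 fires, +4 burnt)
Step 6: cell (4,0)='.' (+2 fires, +4 burnt)
Step 7: cell (4,0)='.' (+0 fires, +2 burnt)
  fire out at step 7

2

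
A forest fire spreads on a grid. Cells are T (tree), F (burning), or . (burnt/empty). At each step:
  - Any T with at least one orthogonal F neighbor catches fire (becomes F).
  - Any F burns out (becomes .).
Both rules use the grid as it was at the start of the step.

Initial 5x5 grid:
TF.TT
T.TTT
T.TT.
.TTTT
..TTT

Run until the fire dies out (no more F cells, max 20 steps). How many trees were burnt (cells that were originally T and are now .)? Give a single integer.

Step 1: +1 fires, +1 burnt (F count now 1)
Step 2: +1 fires, +1 burnt (F count now 1)
Step 3: +1 fires, +1 burnt (F count now 1)
Step 4: +0 fires, +1 burnt (F count now 0)
Fire out after step 4
Initially T: 17, now '.': 11
Total burnt (originally-T cells now '.'): 3

Answer: 3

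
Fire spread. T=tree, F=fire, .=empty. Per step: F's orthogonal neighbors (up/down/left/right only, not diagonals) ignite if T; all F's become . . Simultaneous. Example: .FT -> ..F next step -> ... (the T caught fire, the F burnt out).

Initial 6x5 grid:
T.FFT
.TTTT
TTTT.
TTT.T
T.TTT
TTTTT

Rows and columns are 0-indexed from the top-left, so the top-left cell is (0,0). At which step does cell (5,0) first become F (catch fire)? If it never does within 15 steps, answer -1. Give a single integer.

Step 1: cell (5,0)='T' (+3 fires, +2 burnt)
Step 2: cell (5,0)='T' (+4 fires, +3 burnt)
Step 3: cell (5,0)='T' (+2 fires, +4 burnt)
Step 4: cell (5,0)='T' (+3 fires, +2 burnt)
Step 5: cell (5,0)='T' (+3 fires, +3 burnt)
Step 6: cell (5,0)='T' (+4 fires, +3 burnt)
Step 7: cell (5,0)='F' (+3 fires, +4 burnt)
  -> target ignites at step 7
Step 8: cell (5,0)='.' (+0 fires, +3 burnt)
  fire out at step 8

7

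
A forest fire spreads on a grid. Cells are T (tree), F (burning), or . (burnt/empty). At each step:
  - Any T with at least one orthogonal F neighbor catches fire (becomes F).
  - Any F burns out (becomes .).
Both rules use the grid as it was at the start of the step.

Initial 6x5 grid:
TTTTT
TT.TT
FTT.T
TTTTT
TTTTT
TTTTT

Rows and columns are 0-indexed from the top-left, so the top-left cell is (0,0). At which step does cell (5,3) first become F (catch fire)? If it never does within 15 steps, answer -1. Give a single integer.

Step 1: cell (5,3)='T' (+3 fires, +1 burnt)
Step 2: cell (5,3)='T' (+5 fires, +3 burnt)
Step 3: cell (5,3)='T' (+4 fires, +5 burnt)
Step 4: cell (5,3)='T' (+4 fires, +4 burnt)
Step 5: cell (5,3)='T' (+4 fires, +4 burnt)
Step 6: cell (5,3)='F' (+5 fires, +4 burnt)
  -> target ignites at step 6
Step 7: cell (5,3)='.' (+2 fires, +5 burnt)
Step 8: cell (5,3)='.' (+0 fires, +2 burnt)
  fire out at step 8

6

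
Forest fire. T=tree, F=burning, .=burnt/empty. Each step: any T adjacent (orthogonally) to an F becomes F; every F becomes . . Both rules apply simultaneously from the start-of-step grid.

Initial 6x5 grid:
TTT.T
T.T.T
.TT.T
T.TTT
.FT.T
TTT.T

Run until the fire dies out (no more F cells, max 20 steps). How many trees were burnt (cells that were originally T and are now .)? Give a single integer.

Answer: 19

Derivation:
Step 1: +2 fires, +1 burnt (F count now 2)
Step 2: +3 fires, +2 burnt (F count now 3)
Step 3: +2 fires, +3 burnt (F count now 2)
Step 4: +3 fires, +2 burnt (F count now 3)
Step 5: +3 fires, +3 burnt (F count now 3)
Step 6: +3 fires, +3 burnt (F count now 3)
Step 7: +2 fires, +3 burnt (F count now 2)
Step 8: +1 fires, +2 burnt (F count now 1)
Step 9: +0 fires, +1 burnt (F count now 0)
Fire out after step 9
Initially T: 20, now '.': 29
Total burnt (originally-T cells now '.'): 19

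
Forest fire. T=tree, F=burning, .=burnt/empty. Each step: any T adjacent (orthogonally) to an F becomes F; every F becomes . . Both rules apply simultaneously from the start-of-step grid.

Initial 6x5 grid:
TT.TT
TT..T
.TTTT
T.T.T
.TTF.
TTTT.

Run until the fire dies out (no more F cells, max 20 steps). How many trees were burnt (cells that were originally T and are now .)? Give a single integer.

Step 1: +2 fires, +1 burnt (F count now 2)
Step 2: +3 fires, +2 burnt (F count now 3)
Step 3: +2 fires, +3 burnt (F count now 2)
Step 4: +3 fires, +2 burnt (F count now 3)
Step 5: +2 fires, +3 burnt (F count now 2)
Step 6: +4 fires, +2 burnt (F count now 4)
Step 7: +2 fires, +4 burnt (F count now 2)
Step 8: +1 fires, +2 burnt (F count now 1)
Step 9: +0 fires, +1 burnt (F count now 0)
Fire out after step 9
Initially T: 20, now '.': 29
Total burnt (originally-T cells now '.'): 19

Answer: 19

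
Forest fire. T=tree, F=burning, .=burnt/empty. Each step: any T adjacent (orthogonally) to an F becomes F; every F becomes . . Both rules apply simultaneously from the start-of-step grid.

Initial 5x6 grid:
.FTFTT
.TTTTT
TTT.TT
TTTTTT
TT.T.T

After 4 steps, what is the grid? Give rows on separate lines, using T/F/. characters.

Step 1: 4 trees catch fire, 2 burn out
  ..F.FT
  .FTFTT
  TTT.TT
  TTTTTT
  TT.T.T
Step 2: 4 trees catch fire, 4 burn out
  .....F
  ..F.FT
  TFT.TT
  TTTTTT
  TT.T.T
Step 3: 5 trees catch fire, 4 burn out
  ......
  .....F
  F.F.FT
  TFTTTT
  TT.T.T
Step 4: 5 trees catch fire, 5 burn out
  ......
  ......
  .....F
  F.FTFT
  TF.T.T

......
......
.....F
F.FTFT
TF.T.T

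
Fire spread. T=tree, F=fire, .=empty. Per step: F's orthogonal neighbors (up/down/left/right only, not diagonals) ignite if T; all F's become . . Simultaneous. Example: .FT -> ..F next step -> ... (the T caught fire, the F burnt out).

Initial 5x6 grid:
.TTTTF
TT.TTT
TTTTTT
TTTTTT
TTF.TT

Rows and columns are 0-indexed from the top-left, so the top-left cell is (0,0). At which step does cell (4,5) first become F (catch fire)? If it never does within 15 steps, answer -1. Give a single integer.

Step 1: cell (4,5)='T' (+4 fires, +2 burnt)
Step 2: cell (4,5)='T' (+7 fires, +4 burnt)
Step 3: cell (4,5)='T' (+8 fires, +7 burnt)
Step 4: cell (4,5)='F' (+5 fires, +8 burnt)
  -> target ignites at step 4
Step 5: cell (4,5)='.' (+1 fires, +5 burnt)
Step 6: cell (4,5)='.' (+0 fires, +1 burnt)
  fire out at step 6

4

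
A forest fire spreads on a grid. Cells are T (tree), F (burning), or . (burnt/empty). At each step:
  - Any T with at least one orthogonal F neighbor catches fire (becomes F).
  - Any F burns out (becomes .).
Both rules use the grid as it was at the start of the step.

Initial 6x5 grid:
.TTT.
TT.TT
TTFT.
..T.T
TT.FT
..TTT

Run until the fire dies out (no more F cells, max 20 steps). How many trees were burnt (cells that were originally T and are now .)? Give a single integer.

Answer: 16

Derivation:
Step 1: +5 fires, +2 burnt (F count now 5)
Step 2: +6 fires, +5 burnt (F count now 6)
Step 3: +4 fires, +6 burnt (F count now 4)
Step 4: +1 fires, +4 burnt (F count now 1)
Step 5: +0 fires, +1 burnt (F count now 0)
Fire out after step 5
Initially T: 18, now '.': 28
Total burnt (originally-T cells now '.'): 16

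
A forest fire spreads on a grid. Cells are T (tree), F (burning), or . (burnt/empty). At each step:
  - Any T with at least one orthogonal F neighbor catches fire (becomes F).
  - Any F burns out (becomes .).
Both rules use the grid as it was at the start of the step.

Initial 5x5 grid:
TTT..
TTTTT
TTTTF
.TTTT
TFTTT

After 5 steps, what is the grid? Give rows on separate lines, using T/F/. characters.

Step 1: 6 trees catch fire, 2 burn out
  TTT..
  TTTTF
  TTTF.
  .FTTF
  F.FTT
Step 2: 7 trees catch fire, 6 burn out
  TTT..
  TTTF.
  TFF..
  ..FF.
  ...FF
Step 3: 3 trees catch fire, 7 burn out
  TTT..
  TFF..
  F....
  .....
  .....
Step 4: 3 trees catch fire, 3 burn out
  TFF..
  F....
  .....
  .....
  .....
Step 5: 1 trees catch fire, 3 burn out
  F....
  .....
  .....
  .....
  .....

F....
.....
.....
.....
.....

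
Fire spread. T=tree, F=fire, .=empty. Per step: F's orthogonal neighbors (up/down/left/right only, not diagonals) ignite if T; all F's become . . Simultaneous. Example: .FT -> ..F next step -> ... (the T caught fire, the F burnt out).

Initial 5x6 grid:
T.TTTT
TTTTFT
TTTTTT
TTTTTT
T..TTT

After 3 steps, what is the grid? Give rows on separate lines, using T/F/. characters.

Step 1: 4 trees catch fire, 1 burn out
  T.TTFT
  TTTF.F
  TTTTFT
  TTTTTT
  T..TTT
Step 2: 6 trees catch fire, 4 burn out
  T.TF.F
  TTF...
  TTTF.F
  TTTTFT
  T..TTT
Step 3: 6 trees catch fire, 6 burn out
  T.F...
  TF....
  TTF...
  TTTF.F
  T..TFT

T.F...
TF....
TTF...
TTTF.F
T..TFT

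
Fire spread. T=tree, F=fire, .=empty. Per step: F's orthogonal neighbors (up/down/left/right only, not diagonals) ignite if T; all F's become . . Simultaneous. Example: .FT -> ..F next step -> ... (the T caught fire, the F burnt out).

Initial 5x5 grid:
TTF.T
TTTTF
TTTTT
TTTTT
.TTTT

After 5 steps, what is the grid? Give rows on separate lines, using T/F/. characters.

Step 1: 5 trees catch fire, 2 burn out
  TF..F
  TTFF.
  TTTTF
  TTTTT
  .TTTT
Step 2: 5 trees catch fire, 5 burn out
  F....
  TF...
  TTFF.
  TTTTF
  .TTTT
Step 3: 5 trees catch fire, 5 burn out
  .....
  F....
  TF...
  TTFF.
  .TTTF
Step 4: 4 trees catch fire, 5 burn out
  .....
  .....
  F....
  TF...
  .TFF.
Step 5: 2 trees catch fire, 4 burn out
  .....
  .....
  .....
  F....
  .F...

.....
.....
.....
F....
.F...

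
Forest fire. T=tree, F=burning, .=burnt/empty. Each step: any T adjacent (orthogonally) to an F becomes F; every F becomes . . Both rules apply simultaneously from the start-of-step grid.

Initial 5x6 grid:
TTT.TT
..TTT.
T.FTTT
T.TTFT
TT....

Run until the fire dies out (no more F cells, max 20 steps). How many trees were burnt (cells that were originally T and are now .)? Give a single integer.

Step 1: +6 fires, +2 burnt (F count now 6)
Step 2: +4 fires, +6 burnt (F count now 4)
Step 3: +2 fires, +4 burnt (F count now 2)
Step 4: +2 fires, +2 burnt (F count now 2)
Step 5: +0 fires, +2 burnt (F count now 0)
Fire out after step 5
Initially T: 18, now '.': 26
Total burnt (originally-T cells now '.'): 14

Answer: 14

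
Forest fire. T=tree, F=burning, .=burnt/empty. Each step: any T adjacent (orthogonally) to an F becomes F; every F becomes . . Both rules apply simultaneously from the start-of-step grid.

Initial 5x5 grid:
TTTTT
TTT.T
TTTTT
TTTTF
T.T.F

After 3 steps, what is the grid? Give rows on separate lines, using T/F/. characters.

Step 1: 2 trees catch fire, 2 burn out
  TTTTT
  TTT.T
  TTTTF
  TTTF.
  T.T..
Step 2: 3 trees catch fire, 2 burn out
  TTTTT
  TTT.F
  TTTF.
  TTF..
  T.T..
Step 3: 4 trees catch fire, 3 burn out
  TTTTF
  TTT..
  TTF..
  TF...
  T.F..

TTTTF
TTT..
TTF..
TF...
T.F..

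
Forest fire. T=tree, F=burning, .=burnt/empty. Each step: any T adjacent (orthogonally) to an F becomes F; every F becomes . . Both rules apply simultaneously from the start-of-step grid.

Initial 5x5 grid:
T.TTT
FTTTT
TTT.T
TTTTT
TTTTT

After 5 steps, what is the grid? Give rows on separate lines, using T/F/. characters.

Step 1: 3 trees catch fire, 1 burn out
  F.TTT
  .FTTT
  FTT.T
  TTTTT
  TTTTT
Step 2: 3 trees catch fire, 3 burn out
  ..TTT
  ..FTT
  .FT.T
  FTTTT
  TTTTT
Step 3: 5 trees catch fire, 3 burn out
  ..FTT
  ...FT
  ..F.T
  .FTTT
  FTTTT
Step 4: 4 trees catch fire, 5 burn out
  ...FT
  ....F
  ....T
  ..FTT
  .FTTT
Step 5: 4 trees catch fire, 4 burn out
  ....F
  .....
  ....F
  ...FT
  ..FTT

....F
.....
....F
...FT
..FTT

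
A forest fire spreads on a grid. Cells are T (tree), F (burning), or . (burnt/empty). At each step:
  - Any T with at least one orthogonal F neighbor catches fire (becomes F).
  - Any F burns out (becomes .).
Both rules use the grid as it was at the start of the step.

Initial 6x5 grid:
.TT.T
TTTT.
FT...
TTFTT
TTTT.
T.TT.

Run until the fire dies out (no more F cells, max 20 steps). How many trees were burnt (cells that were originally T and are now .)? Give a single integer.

Step 1: +6 fires, +2 burnt (F count now 6)
Step 2: +6 fires, +6 burnt (F count now 6)
Step 3: +4 fires, +6 burnt (F count now 4)
Step 4: +2 fires, +4 burnt (F count now 2)
Step 5: +0 fires, +2 burnt (F count now 0)
Fire out after step 5
Initially T: 19, now '.': 29
Total burnt (originally-T cells now '.'): 18

Answer: 18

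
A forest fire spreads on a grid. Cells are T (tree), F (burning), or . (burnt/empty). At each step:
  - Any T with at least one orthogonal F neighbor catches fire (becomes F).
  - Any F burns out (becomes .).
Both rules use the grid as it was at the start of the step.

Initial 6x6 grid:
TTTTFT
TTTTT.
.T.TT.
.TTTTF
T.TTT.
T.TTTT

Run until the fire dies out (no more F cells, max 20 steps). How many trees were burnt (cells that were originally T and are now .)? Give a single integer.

Step 1: +4 fires, +2 burnt (F count now 4)
Step 2: +5 fires, +4 burnt (F count now 5)
Step 3: +6 fires, +5 burnt (F count now 6)
Step 4: +6 fires, +6 burnt (F count now 6)
Step 5: +3 fires, +6 burnt (F count now 3)
Step 6: +0 fires, +3 burnt (F count now 0)
Fire out after step 6
Initially T: 26, now '.': 34
Total burnt (originally-T cells now '.'): 24

Answer: 24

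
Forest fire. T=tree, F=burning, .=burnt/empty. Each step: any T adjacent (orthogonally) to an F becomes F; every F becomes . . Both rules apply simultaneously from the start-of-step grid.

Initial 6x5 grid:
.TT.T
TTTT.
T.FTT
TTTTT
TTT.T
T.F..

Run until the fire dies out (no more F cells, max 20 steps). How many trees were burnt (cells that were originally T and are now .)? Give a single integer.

Answer: 19

Derivation:
Step 1: +4 fires, +2 burnt (F count now 4)
Step 2: +7 fires, +4 burnt (F count now 7)
Step 3: +5 fires, +7 burnt (F count now 5)
Step 4: +3 fires, +5 burnt (F count now 3)
Step 5: +0 fires, +3 burnt (F count now 0)
Fire out after step 5
Initially T: 20, now '.': 29
Total burnt (originally-T cells now '.'): 19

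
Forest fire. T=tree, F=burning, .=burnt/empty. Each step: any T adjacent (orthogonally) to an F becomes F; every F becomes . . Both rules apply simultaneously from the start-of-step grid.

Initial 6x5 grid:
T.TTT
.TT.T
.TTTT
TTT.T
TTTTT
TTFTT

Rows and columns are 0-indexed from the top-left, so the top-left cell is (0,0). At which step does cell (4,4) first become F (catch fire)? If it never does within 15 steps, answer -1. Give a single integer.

Step 1: cell (4,4)='T' (+3 fires, +1 burnt)
Step 2: cell (4,4)='T' (+5 fires, +3 burnt)
Step 3: cell (4,4)='F' (+4 fires, +5 burnt)
  -> target ignites at step 3
Step 4: cell (4,4)='.' (+5 fires, +4 burnt)
Step 5: cell (4,4)='.' (+3 fires, +5 burnt)
Step 6: cell (4,4)='.' (+2 fires, +3 burnt)
Step 7: cell (4,4)='.' (+1 fires, +2 burnt)
Step 8: cell (4,4)='.' (+0 fires, +1 burnt)
  fire out at step 8

3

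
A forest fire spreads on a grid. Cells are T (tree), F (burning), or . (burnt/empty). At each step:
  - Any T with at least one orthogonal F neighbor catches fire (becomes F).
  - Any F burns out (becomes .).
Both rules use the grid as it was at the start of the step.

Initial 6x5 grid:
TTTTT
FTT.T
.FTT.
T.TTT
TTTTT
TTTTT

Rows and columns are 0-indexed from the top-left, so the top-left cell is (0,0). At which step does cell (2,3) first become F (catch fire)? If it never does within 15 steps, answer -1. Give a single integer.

Step 1: cell (2,3)='T' (+3 fires, +2 burnt)
Step 2: cell (2,3)='F' (+4 fires, +3 burnt)
  -> target ignites at step 2
Step 3: cell (2,3)='.' (+3 fires, +4 burnt)
Step 4: cell (2,3)='.' (+5 fires, +3 burnt)
Step 5: cell (2,3)='.' (+5 fires, +5 burnt)
Step 6: cell (2,3)='.' (+4 fires, +5 burnt)
Step 7: cell (2,3)='.' (+0 fires, +4 burnt)
  fire out at step 7

2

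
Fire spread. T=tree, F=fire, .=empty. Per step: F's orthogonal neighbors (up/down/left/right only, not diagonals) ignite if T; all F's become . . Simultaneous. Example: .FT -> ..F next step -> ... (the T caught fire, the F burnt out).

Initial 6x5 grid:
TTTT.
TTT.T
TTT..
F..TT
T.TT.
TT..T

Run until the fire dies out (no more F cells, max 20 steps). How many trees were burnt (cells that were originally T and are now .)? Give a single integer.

Answer: 13

Derivation:
Step 1: +2 fires, +1 burnt (F count now 2)
Step 2: +3 fires, +2 burnt (F count now 3)
Step 3: +4 fires, +3 burnt (F count now 4)
Step 4: +2 fires, +4 burnt (F count now 2)
Step 5: +1 fires, +2 burnt (F count now 1)
Step 6: +1 fires, +1 burnt (F count now 1)
Step 7: +0 fires, +1 burnt (F count now 0)
Fire out after step 7
Initially T: 19, now '.': 24
Total burnt (originally-T cells now '.'): 13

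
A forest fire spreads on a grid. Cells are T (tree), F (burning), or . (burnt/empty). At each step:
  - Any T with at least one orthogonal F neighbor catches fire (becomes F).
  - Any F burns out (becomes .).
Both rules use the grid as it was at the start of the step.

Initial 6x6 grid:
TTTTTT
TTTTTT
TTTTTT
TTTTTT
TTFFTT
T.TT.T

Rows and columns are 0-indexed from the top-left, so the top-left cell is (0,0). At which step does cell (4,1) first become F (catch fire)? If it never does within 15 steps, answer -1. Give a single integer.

Step 1: cell (4,1)='F' (+6 fires, +2 burnt)
  -> target ignites at step 1
Step 2: cell (4,1)='.' (+6 fires, +6 burnt)
Step 3: cell (4,1)='.' (+8 fires, +6 burnt)
Step 4: cell (4,1)='.' (+6 fires, +8 burnt)
Step 5: cell (4,1)='.' (+4 fires, +6 burnt)
Step 6: cell (4,1)='.' (+2 fires, +4 burnt)
Step 7: cell (4,1)='.' (+0 fires, +2 burnt)
  fire out at step 7

1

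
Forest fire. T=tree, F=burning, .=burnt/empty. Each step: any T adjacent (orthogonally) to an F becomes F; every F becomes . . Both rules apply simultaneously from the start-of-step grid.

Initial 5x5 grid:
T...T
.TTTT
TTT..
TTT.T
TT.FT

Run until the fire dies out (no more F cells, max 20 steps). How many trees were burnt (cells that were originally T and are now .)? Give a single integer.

Step 1: +1 fires, +1 burnt (F count now 1)
Step 2: +1 fires, +1 burnt (F count now 1)
Step 3: +0 fires, +1 burnt (F count now 0)
Fire out after step 3
Initially T: 16, now '.': 11
Total burnt (originally-T cells now '.'): 2

Answer: 2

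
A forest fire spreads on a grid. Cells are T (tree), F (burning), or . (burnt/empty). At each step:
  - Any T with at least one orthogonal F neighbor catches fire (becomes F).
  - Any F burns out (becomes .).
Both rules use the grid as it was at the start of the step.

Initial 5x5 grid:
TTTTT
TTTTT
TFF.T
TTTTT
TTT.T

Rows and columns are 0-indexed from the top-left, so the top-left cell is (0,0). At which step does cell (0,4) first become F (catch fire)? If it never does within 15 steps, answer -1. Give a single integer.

Step 1: cell (0,4)='T' (+5 fires, +2 burnt)
Step 2: cell (0,4)='T' (+8 fires, +5 burnt)
Step 3: cell (0,4)='T' (+5 fires, +8 burnt)
Step 4: cell (0,4)='F' (+3 fires, +5 burnt)
  -> target ignites at step 4
Step 5: cell (0,4)='.' (+0 fires, +3 burnt)
  fire out at step 5

4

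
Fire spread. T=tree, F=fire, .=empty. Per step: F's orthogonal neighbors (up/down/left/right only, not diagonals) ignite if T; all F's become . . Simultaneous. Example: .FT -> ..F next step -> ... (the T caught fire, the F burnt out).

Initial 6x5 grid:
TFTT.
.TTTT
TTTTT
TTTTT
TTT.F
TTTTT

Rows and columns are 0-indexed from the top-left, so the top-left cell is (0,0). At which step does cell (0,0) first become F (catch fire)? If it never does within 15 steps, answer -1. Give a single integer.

Step 1: cell (0,0)='F' (+5 fires, +2 burnt)
  -> target ignites at step 1
Step 2: cell (0,0)='.' (+6 fires, +5 burnt)
Step 3: cell (0,0)='.' (+8 fires, +6 burnt)
Step 4: cell (0,0)='.' (+4 fires, +8 burnt)
Step 5: cell (0,0)='.' (+2 fires, +4 burnt)
Step 6: cell (0,0)='.' (+0 fires, +2 burnt)
  fire out at step 6

1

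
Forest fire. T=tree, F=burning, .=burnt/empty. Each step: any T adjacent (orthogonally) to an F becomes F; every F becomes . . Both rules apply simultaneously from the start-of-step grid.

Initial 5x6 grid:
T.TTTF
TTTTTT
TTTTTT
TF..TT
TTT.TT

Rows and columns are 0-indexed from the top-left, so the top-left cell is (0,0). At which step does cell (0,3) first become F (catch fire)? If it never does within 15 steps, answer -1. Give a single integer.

Step 1: cell (0,3)='T' (+5 fires, +2 burnt)
Step 2: cell (0,3)='F' (+8 fires, +5 burnt)
  -> target ignites at step 2
Step 3: cell (0,3)='.' (+7 fires, +8 burnt)
Step 4: cell (0,3)='.' (+3 fires, +7 burnt)
Step 5: cell (0,3)='.' (+1 fires, +3 burnt)
Step 6: cell (0,3)='.' (+0 fires, +1 burnt)
  fire out at step 6

2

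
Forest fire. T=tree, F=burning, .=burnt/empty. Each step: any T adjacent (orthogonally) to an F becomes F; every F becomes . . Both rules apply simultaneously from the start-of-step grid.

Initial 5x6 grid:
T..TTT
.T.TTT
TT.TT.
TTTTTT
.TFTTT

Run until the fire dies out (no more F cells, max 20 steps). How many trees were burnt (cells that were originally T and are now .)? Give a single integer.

Step 1: +3 fires, +1 burnt (F count now 3)
Step 2: +3 fires, +3 burnt (F count now 3)
Step 3: +5 fires, +3 burnt (F count now 5)
Step 4: +5 fires, +5 burnt (F count now 5)
Step 5: +2 fires, +5 burnt (F count now 2)
Step 6: +2 fires, +2 burnt (F count now 2)
Step 7: +1 fires, +2 burnt (F count now 1)
Step 8: +0 fires, +1 burnt (F count now 0)
Fire out after step 8
Initially T: 22, now '.': 29
Total burnt (originally-T cells now '.'): 21

Answer: 21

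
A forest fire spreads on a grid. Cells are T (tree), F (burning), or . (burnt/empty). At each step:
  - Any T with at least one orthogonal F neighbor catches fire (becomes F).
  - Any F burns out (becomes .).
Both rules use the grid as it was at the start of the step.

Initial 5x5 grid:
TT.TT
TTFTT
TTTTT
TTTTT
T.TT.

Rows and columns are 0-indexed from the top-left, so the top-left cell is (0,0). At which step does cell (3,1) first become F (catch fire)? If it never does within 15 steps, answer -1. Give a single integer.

Step 1: cell (3,1)='T' (+3 fires, +1 burnt)
Step 2: cell (3,1)='T' (+7 fires, +3 burnt)
Step 3: cell (3,1)='F' (+7 fires, +7 burnt)
  -> target ignites at step 3
Step 4: cell (3,1)='.' (+3 fires, +7 burnt)
Step 5: cell (3,1)='.' (+1 fires, +3 burnt)
Step 6: cell (3,1)='.' (+0 fires, +1 burnt)
  fire out at step 6

3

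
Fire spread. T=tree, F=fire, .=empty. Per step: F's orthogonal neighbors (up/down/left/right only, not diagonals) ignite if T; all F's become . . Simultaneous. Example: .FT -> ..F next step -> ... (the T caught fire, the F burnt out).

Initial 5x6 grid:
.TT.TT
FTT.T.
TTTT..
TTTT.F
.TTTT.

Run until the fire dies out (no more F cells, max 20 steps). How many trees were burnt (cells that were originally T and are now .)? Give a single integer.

Step 1: +2 fires, +2 burnt (F count now 2)
Step 2: +4 fires, +2 burnt (F count now 4)
Step 3: +3 fires, +4 burnt (F count now 3)
Step 4: +3 fires, +3 burnt (F count now 3)
Step 5: +2 fires, +3 burnt (F count now 2)
Step 6: +1 fires, +2 burnt (F count now 1)
Step 7: +1 fires, +1 burnt (F count now 1)
Step 8: +0 fires, +1 burnt (F count now 0)
Fire out after step 8
Initially T: 19, now '.': 27
Total burnt (originally-T cells now '.'): 16

Answer: 16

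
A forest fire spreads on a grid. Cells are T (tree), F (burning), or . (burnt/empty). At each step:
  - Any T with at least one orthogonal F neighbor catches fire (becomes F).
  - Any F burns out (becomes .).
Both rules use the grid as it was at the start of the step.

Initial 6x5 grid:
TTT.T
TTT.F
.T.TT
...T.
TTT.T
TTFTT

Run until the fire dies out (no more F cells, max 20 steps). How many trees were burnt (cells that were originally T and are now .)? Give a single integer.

Answer: 12

Derivation:
Step 1: +5 fires, +2 burnt (F count now 5)
Step 2: +4 fires, +5 burnt (F count now 4)
Step 3: +3 fires, +4 burnt (F count now 3)
Step 4: +0 fires, +3 burnt (F count now 0)
Fire out after step 4
Initially T: 19, now '.': 23
Total burnt (originally-T cells now '.'): 12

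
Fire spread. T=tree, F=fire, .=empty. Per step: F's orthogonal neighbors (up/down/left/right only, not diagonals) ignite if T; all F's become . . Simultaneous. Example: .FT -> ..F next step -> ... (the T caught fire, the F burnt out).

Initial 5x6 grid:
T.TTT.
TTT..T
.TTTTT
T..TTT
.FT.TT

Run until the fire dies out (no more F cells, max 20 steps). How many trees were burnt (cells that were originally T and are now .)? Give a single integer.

Answer: 1

Derivation:
Step 1: +1 fires, +1 burnt (F count now 1)
Step 2: +0 fires, +1 burnt (F count now 0)
Fire out after step 2
Initially T: 20, now '.': 11
Total burnt (originally-T cells now '.'): 1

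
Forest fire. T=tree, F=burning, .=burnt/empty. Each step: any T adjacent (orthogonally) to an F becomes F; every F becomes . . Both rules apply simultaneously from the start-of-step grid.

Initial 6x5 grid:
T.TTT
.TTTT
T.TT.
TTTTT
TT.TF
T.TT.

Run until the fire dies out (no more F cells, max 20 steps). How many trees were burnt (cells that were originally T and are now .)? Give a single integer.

Step 1: +2 fires, +1 burnt (F count now 2)
Step 2: +2 fires, +2 burnt (F count now 2)
Step 3: +3 fires, +2 burnt (F count now 3)
Step 4: +3 fires, +3 burnt (F count now 3)
Step 5: +5 fires, +3 burnt (F count now 5)
Step 6: +5 fires, +5 burnt (F count now 5)
Step 7: +1 fires, +5 burnt (F count now 1)
Step 8: +0 fires, +1 burnt (F count now 0)
Fire out after step 8
Initially T: 22, now '.': 29
Total burnt (originally-T cells now '.'): 21

Answer: 21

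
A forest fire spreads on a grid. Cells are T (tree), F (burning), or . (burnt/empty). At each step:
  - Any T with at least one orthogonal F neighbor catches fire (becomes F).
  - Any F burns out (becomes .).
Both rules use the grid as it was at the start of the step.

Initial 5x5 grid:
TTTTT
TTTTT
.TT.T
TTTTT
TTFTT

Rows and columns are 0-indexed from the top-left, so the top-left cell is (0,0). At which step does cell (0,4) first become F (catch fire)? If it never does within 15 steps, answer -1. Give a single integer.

Step 1: cell (0,4)='T' (+3 fires, +1 burnt)
Step 2: cell (0,4)='T' (+5 fires, +3 burnt)
Step 3: cell (0,4)='T' (+4 fires, +5 burnt)
Step 4: cell (0,4)='T' (+4 fires, +4 burnt)
Step 5: cell (0,4)='T' (+4 fires, +4 burnt)
Step 6: cell (0,4)='F' (+2 fires, +4 burnt)
  -> target ignites at step 6
Step 7: cell (0,4)='.' (+0 fires, +2 burnt)
  fire out at step 7

6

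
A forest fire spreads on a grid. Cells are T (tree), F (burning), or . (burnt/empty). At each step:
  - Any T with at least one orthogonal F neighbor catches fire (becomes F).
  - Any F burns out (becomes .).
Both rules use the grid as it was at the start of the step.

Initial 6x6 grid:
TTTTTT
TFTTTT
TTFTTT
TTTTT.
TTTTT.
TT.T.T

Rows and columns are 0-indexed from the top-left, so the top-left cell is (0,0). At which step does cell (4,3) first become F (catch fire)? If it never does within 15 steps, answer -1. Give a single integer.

Step 1: cell (4,3)='T' (+6 fires, +2 burnt)
Step 2: cell (4,3)='T' (+8 fires, +6 burnt)
Step 3: cell (4,3)='F' (+7 fires, +8 burnt)
  -> target ignites at step 3
Step 4: cell (4,3)='.' (+6 fires, +7 burnt)
Step 5: cell (4,3)='.' (+2 fires, +6 burnt)
Step 6: cell (4,3)='.' (+0 fires, +2 burnt)
  fire out at step 6

3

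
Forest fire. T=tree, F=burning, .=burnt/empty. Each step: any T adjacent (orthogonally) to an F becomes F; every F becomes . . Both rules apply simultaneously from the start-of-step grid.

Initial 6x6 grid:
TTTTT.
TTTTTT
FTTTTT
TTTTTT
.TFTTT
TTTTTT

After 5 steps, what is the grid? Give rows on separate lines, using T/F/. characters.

Step 1: 7 trees catch fire, 2 burn out
  TTTTT.
  FTTTTT
  .FTTTT
  FTFTTT
  .F.FTT
  TTFTTT
Step 2: 8 trees catch fire, 7 burn out
  FTTTT.
  .FTTTT
  ..FTTT
  .F.FTT
  ....FT
  TF.FTT
Step 3: 7 trees catch fire, 8 burn out
  .FTTT.
  ..FTTT
  ...FTT
  ....FT
  .....F
  F...FT
Step 4: 5 trees catch fire, 7 burn out
  ..FTT.
  ...FTT
  ....FT
  .....F
  ......
  .....F
Step 5: 3 trees catch fire, 5 burn out
  ...FT.
  ....FT
  .....F
  ......
  ......
  ......

...FT.
....FT
.....F
......
......
......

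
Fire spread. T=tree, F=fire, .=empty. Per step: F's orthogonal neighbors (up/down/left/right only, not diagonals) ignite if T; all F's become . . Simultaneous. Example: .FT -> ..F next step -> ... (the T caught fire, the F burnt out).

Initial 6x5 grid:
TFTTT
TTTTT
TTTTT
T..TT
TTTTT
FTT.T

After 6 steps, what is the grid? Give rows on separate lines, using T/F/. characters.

Step 1: 5 trees catch fire, 2 burn out
  F.FTT
  TFTTT
  TTTTT
  T..TT
  FTTTT
  .FT.T
Step 2: 7 trees catch fire, 5 burn out
  ...FT
  F.FTT
  TFTTT
  F..TT
  .FTTT
  ..F.T
Step 3: 5 trees catch fire, 7 burn out
  ....F
  ...FT
  F.FTT
  ...TT
  ..FTT
  ....T
Step 4: 3 trees catch fire, 5 burn out
  .....
  ....F
  ...FT
  ...TT
  ...FT
  ....T
Step 5: 3 trees catch fire, 3 burn out
  .....
  .....
  ....F
  ...FT
  ....F
  ....T
Step 6: 2 trees catch fire, 3 burn out
  .....
  .....
  .....
  ....F
  .....
  ....F

.....
.....
.....
....F
.....
....F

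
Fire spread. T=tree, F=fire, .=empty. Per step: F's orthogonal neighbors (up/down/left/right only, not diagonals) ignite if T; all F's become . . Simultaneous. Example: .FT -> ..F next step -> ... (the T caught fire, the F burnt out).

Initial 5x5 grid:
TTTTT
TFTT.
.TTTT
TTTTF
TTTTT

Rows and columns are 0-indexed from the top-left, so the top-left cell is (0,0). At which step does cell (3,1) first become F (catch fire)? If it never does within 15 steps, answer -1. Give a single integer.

Step 1: cell (3,1)='T' (+7 fires, +2 burnt)
Step 2: cell (3,1)='F' (+8 fires, +7 burnt)
  -> target ignites at step 2
Step 3: cell (3,1)='.' (+4 fires, +8 burnt)
Step 4: cell (3,1)='.' (+2 fires, +4 burnt)
Step 5: cell (3,1)='.' (+0 fires, +2 burnt)
  fire out at step 5

2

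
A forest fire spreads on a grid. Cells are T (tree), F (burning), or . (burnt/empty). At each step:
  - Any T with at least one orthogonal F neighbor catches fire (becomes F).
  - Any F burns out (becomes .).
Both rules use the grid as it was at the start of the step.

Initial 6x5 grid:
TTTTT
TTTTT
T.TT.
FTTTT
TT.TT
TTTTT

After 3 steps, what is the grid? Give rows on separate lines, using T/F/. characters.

Step 1: 3 trees catch fire, 1 burn out
  TTTTT
  TTTTT
  F.TT.
  .FTTT
  FT.TT
  TTTTT
Step 2: 4 trees catch fire, 3 burn out
  TTTTT
  FTTTT
  ..TT.
  ..FTT
  .F.TT
  FTTTT
Step 3: 5 trees catch fire, 4 burn out
  FTTTT
  .FTTT
  ..FT.
  ...FT
  ...TT
  .FTTT

FTTTT
.FTTT
..FT.
...FT
...TT
.FTTT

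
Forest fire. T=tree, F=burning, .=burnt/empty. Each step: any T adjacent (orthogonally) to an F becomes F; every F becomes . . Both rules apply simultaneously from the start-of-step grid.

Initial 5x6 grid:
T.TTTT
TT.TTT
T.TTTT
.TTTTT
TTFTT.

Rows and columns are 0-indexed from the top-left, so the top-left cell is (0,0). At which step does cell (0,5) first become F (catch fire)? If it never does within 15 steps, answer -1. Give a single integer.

Step 1: cell (0,5)='T' (+3 fires, +1 burnt)
Step 2: cell (0,5)='T' (+5 fires, +3 burnt)
Step 3: cell (0,5)='T' (+2 fires, +5 burnt)
Step 4: cell (0,5)='T' (+3 fires, +2 burnt)
Step 5: cell (0,5)='T' (+3 fires, +3 burnt)
Step 6: cell (0,5)='T' (+3 fires, +3 burnt)
Step 7: cell (0,5)='F' (+1 fires, +3 burnt)
  -> target ignites at step 7
Step 8: cell (0,5)='.' (+0 fires, +1 burnt)
  fire out at step 8

7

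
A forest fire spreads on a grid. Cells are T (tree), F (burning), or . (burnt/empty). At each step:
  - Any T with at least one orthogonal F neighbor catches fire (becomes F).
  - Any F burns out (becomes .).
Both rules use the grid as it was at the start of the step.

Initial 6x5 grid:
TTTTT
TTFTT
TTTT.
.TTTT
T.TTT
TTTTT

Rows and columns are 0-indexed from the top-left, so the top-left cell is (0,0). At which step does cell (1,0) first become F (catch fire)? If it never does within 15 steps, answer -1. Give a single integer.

Step 1: cell (1,0)='T' (+4 fires, +1 burnt)
Step 2: cell (1,0)='F' (+7 fires, +4 burnt)
  -> target ignites at step 2
Step 3: cell (1,0)='.' (+6 fires, +7 burnt)
Step 4: cell (1,0)='.' (+3 fires, +6 burnt)
Step 5: cell (1,0)='.' (+3 fires, +3 burnt)
Step 6: cell (1,0)='.' (+2 fires, +3 burnt)
Step 7: cell (1,0)='.' (+1 fires, +2 burnt)
Step 8: cell (1,0)='.' (+0 fires, +1 burnt)
  fire out at step 8

2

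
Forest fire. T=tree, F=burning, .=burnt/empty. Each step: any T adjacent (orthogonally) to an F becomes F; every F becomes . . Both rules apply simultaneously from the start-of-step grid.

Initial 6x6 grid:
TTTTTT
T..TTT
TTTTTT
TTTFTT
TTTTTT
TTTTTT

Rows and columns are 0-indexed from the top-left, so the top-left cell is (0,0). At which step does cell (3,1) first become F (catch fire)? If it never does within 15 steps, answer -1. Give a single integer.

Step 1: cell (3,1)='T' (+4 fires, +1 burnt)
Step 2: cell (3,1)='F' (+8 fires, +4 burnt)
  -> target ignites at step 2
Step 3: cell (3,1)='.' (+9 fires, +8 burnt)
Step 4: cell (3,1)='.' (+7 fires, +9 burnt)
Step 5: cell (3,1)='.' (+4 fires, +7 burnt)
Step 6: cell (3,1)='.' (+1 fires, +4 burnt)
Step 7: cell (3,1)='.' (+0 fires, +1 burnt)
  fire out at step 7

2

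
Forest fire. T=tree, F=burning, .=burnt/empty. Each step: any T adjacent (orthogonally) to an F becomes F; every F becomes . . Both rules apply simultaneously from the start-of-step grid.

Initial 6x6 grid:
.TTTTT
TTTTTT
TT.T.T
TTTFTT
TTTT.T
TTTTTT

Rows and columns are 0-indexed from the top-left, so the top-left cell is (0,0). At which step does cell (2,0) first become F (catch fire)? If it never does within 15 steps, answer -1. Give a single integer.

Step 1: cell (2,0)='T' (+4 fires, +1 burnt)
Step 2: cell (2,0)='T' (+5 fires, +4 burnt)
Step 3: cell (2,0)='T' (+10 fires, +5 burnt)
Step 4: cell (2,0)='F' (+8 fires, +10 burnt)
  -> target ignites at step 4
Step 5: cell (2,0)='.' (+4 fires, +8 burnt)
Step 6: cell (2,0)='.' (+0 fires, +4 burnt)
  fire out at step 6

4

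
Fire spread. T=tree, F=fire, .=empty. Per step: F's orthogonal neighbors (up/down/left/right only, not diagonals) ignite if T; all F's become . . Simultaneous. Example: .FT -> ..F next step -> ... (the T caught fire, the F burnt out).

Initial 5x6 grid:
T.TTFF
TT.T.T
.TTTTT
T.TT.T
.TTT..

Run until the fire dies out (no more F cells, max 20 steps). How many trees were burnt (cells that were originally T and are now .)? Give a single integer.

Step 1: +2 fires, +2 burnt (F count now 2)
Step 2: +3 fires, +2 burnt (F count now 3)
Step 3: +3 fires, +3 burnt (F count now 3)
Step 4: +2 fires, +3 burnt (F count now 2)
Step 5: +3 fires, +2 burnt (F count now 3)
Step 6: +2 fires, +3 burnt (F count now 2)
Step 7: +2 fires, +2 burnt (F count now 2)
Step 8: +1 fires, +2 burnt (F count now 1)
Step 9: +0 fires, +1 burnt (F count now 0)
Fire out after step 9
Initially T: 19, now '.': 29
Total burnt (originally-T cells now '.'): 18

Answer: 18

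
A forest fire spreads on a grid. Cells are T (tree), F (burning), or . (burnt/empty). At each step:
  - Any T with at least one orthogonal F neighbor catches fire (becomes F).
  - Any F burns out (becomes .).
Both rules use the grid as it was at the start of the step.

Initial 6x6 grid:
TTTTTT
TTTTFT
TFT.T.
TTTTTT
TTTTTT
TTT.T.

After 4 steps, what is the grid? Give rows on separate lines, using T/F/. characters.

Step 1: 8 trees catch fire, 2 burn out
  TTTTFT
  TFTF.F
  F.F.F.
  TFTTTT
  TTTTTT
  TTT.T.
Step 2: 9 trees catch fire, 8 burn out
  TFTF.F
  F.F...
  ......
  F.FTFT
  TFTTTT
  TTT.T.
Step 3: 8 trees catch fire, 9 burn out
  F.F...
  ......
  ......
  ...F.F
  F.FTFT
  TFT.T.
Step 4: 5 trees catch fire, 8 burn out
  ......
  ......
  ......
  ......
  ...F.F
  F.F.F.

......
......
......
......
...F.F
F.F.F.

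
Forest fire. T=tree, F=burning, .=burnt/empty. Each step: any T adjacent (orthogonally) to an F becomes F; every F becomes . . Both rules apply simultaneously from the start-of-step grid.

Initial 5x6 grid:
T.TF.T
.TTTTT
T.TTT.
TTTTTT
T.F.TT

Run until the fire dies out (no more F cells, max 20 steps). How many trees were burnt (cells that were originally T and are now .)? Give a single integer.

Step 1: +3 fires, +2 burnt (F count now 3)
Step 2: +6 fires, +3 burnt (F count now 6)
Step 3: +5 fires, +6 burnt (F count now 5)
Step 4: +5 fires, +5 burnt (F count now 5)
Step 5: +1 fires, +5 burnt (F count now 1)
Step 6: +0 fires, +1 burnt (F count now 0)
Fire out after step 6
Initially T: 21, now '.': 29
Total burnt (originally-T cells now '.'): 20

Answer: 20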